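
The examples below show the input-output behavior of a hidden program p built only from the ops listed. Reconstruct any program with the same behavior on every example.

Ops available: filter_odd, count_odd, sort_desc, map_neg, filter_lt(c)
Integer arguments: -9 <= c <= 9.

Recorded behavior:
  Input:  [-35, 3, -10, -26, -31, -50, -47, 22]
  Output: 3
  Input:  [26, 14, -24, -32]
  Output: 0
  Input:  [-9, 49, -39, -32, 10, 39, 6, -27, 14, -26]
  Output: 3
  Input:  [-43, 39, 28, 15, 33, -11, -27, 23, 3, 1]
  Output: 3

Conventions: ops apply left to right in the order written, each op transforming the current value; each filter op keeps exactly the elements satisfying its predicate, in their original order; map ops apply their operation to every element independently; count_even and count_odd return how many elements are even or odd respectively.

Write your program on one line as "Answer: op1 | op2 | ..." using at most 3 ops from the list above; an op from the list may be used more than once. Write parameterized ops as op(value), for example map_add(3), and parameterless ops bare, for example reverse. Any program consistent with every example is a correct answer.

filter_odd | filter_lt(1) | count_odd

Check, running the answer program on each example:
  [-35, 3, -10, -26, -31, -50, -47, 22] -> [-35, 3, -31, -47] -> [-35, -31, -47] -> 3
  [26, 14, -24, -32] -> [] -> [] -> 0
  [-9, 49, -39, -32, 10, 39, 6, -27, 14, -26] -> [-9, 49, -39, 39, -27] -> [-9, -39, -27] -> 3
  [-43, 39, 28, 15, 33, -11, -27, 23, 3, 1] -> [-43, 39, 15, 33, -11, -27, 23, 3, 1] -> [-43, -11, -27] -> 3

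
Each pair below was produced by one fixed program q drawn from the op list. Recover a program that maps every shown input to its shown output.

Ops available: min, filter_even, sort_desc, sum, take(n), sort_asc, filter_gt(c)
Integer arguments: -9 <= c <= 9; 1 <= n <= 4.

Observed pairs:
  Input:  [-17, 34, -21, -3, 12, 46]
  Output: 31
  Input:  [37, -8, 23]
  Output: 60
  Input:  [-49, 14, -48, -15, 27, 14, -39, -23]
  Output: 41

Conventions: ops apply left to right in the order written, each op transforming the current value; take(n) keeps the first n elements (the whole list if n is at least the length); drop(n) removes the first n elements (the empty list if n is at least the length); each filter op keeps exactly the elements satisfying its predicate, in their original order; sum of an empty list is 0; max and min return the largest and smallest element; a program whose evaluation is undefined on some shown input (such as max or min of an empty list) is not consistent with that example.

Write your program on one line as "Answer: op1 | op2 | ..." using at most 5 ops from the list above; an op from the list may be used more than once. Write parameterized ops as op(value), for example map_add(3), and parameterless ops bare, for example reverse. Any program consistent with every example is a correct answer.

filter_gt(-6) | take(2) | sort_asc | sum

Check, running the answer program on each example:
  [-17, 34, -21, -3, 12, 46] -> [34, -3, 12, 46] -> [34, -3] -> [-3, 34] -> 31
  [37, -8, 23] -> [37, 23] -> [37, 23] -> [23, 37] -> 60
  [-49, 14, -48, -15, 27, 14, -39, -23] -> [14, 27, 14] -> [14, 27] -> [14, 27] -> 41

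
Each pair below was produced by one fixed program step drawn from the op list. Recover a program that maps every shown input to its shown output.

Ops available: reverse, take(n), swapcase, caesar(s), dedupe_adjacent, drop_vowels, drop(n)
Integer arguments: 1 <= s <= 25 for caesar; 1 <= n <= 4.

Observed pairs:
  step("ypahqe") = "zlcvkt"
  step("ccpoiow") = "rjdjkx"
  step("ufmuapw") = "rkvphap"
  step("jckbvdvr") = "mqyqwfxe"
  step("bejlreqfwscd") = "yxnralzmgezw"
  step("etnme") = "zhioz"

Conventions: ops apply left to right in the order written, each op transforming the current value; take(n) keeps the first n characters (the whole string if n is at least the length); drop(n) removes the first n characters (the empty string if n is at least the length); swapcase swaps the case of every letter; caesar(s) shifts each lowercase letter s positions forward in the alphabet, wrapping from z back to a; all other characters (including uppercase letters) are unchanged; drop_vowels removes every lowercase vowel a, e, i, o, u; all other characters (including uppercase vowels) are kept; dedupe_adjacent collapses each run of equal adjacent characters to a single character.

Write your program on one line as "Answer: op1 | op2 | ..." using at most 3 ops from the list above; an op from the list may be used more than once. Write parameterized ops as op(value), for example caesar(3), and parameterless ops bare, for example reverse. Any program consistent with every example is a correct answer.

dedupe_adjacent | reverse | caesar(21)

Check, running the answer program on each example:
  "ypahqe" -> "ypahqe" -> "eqhapy" -> "zlcvkt"
  "ccpoiow" -> "cpoiow" -> "woiopc" -> "rjdjkx"
  "ufmuapw" -> "ufmuapw" -> "wpaumfu" -> "rkvphap"
  "jckbvdvr" -> "jckbvdvr" -> "rvdvbkcj" -> "mqyqwfxe"
  "bejlreqfwscd" -> "bejlreqfwscd" -> "dcswfqerljeb" -> "yxnralzmgezw"
  "etnme" -> "etnme" -> "emnte" -> "zhioz"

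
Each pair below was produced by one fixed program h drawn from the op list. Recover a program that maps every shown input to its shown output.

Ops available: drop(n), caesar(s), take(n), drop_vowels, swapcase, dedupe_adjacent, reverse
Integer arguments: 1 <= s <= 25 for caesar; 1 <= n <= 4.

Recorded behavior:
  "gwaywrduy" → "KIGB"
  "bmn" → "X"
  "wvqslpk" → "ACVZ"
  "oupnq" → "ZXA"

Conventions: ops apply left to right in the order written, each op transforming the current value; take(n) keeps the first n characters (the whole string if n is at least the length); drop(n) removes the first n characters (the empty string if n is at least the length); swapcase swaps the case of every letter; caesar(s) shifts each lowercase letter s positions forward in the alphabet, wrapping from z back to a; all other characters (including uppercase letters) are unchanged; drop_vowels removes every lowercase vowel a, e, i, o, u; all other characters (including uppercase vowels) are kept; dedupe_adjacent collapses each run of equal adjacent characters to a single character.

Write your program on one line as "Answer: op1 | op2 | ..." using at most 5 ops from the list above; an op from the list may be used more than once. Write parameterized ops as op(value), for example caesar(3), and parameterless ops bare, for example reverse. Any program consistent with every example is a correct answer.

drop(2) | caesar(10) | swapcase | take(4)

Check, running the answer program on each example:
  "gwaywrduy" -> "aywrduy" -> "kigbnei" -> "KIGBNEI" -> "KIGB"
  "bmn" -> "n" -> "x" -> "X" -> "X"
  "wvqslpk" -> "qslpk" -> "acvzu" -> "ACVZU" -> "ACVZ"
  "oupnq" -> "pnq" -> "zxa" -> "ZXA" -> "ZXA"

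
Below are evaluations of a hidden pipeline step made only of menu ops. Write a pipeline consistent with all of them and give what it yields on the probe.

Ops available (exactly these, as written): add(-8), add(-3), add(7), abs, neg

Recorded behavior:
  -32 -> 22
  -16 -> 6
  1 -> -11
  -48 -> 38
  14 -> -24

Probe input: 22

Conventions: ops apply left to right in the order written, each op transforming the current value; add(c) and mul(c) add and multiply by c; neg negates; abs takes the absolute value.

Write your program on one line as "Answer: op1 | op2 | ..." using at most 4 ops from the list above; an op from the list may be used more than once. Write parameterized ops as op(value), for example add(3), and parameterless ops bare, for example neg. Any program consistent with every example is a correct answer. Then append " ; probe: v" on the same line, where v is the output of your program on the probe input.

add(7) | neg | add(-3) ; probe: -32

Check, running the answer program on each example:
  -32 -> -25 -> 25 -> 22
  -16 -> -9 -> 9 -> 6
  1 -> 8 -> -8 -> -11
  -48 -> -41 -> 41 -> 38
  14 -> 21 -> -21 -> -24
  probe: 22 -> 29 -> -29 -> -32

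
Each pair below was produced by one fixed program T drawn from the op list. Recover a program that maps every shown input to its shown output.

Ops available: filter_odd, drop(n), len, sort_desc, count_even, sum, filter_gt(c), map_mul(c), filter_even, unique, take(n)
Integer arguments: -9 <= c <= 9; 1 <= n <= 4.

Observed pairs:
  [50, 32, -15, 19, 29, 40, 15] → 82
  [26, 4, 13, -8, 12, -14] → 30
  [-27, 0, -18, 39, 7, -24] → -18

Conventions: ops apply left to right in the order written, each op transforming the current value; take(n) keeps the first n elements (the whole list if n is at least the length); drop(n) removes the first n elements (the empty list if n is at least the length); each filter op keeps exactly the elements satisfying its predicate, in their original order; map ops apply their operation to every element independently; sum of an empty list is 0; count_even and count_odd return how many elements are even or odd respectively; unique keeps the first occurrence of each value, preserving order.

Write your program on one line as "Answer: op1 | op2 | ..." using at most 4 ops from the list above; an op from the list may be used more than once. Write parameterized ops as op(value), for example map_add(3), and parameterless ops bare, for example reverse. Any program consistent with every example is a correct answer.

take(3) | filter_even | sum

Check, running the answer program on each example:
  [50, 32, -15, 19, 29, 40, 15] -> [50, 32, -15] -> [50, 32] -> 82
  [26, 4, 13, -8, 12, -14] -> [26, 4, 13] -> [26, 4] -> 30
  [-27, 0, -18, 39, 7, -24] -> [-27, 0, -18] -> [0, -18] -> -18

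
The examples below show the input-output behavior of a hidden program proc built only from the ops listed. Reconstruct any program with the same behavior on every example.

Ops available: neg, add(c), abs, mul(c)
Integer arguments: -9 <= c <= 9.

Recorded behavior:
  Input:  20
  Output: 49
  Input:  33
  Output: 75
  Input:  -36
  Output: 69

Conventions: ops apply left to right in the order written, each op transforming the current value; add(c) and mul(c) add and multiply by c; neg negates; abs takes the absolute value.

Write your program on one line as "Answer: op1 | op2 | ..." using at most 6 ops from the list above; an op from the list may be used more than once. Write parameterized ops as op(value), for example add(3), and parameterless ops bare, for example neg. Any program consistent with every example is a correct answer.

mul(-2) | neg | add(6) | abs | add(3)

Check, running the answer program on each example:
  20 -> -40 -> 40 -> 46 -> 46 -> 49
  33 -> -66 -> 66 -> 72 -> 72 -> 75
  -36 -> 72 -> -72 -> -66 -> 66 -> 69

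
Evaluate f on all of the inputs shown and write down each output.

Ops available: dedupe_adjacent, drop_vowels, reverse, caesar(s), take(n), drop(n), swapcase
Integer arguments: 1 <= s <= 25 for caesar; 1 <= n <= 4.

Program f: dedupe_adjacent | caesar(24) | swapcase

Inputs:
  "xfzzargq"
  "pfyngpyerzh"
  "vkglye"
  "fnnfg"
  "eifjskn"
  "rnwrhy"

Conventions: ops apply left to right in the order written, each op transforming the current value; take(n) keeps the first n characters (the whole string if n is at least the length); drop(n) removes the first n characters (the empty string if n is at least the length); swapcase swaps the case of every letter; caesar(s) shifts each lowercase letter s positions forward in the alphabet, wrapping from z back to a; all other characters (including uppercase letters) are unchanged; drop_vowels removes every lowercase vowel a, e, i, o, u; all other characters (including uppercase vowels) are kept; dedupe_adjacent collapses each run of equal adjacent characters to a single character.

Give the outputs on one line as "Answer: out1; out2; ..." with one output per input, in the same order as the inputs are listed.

"VDXYPEO"; "NDWLENWCPXF"; "TIEJWC"; "DLDE"; "CGDHQIL"; "PLUPFW"

Execution, op by op:
  "xfzzargq" -> "xfzargq" -> "vdxypeo" -> "VDXYPEO"
  "pfyngpyerzh" -> "pfyngpyerzh" -> "ndwlenwcpxf" -> "NDWLENWCPXF"
  "vkglye" -> "vkglye" -> "tiejwc" -> "TIEJWC"
  "fnnfg" -> "fnfg" -> "dlde" -> "DLDE"
  "eifjskn" -> "eifjskn" -> "cgdhqil" -> "CGDHQIL"
  "rnwrhy" -> "rnwrhy" -> "plupfw" -> "PLUPFW"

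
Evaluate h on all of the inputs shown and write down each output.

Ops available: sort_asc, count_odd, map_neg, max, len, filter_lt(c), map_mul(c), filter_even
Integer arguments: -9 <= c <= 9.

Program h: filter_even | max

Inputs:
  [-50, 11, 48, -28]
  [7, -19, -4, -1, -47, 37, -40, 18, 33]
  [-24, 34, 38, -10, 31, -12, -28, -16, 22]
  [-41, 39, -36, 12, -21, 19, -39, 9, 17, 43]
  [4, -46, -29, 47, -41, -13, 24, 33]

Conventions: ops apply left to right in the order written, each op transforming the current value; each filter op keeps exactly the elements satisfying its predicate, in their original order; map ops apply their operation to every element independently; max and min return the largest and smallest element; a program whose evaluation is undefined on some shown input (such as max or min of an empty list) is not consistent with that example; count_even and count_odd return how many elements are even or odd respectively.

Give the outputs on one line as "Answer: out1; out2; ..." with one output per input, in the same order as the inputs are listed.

48; 18; 38; 12; 24

Execution, op by op:
  [-50, 11, 48, -28] -> [-50, 48, -28] -> 48
  [7, -19, -4, -1, -47, 37, -40, 18, 33] -> [-4, -40, 18] -> 18
  [-24, 34, 38, -10, 31, -12, -28, -16, 22] -> [-24, 34, 38, -10, -12, -28, -16, 22] -> 38
  [-41, 39, -36, 12, -21, 19, -39, 9, 17, 43] -> [-36, 12] -> 12
  [4, -46, -29, 47, -41, -13, 24, 33] -> [4, -46, 24] -> 24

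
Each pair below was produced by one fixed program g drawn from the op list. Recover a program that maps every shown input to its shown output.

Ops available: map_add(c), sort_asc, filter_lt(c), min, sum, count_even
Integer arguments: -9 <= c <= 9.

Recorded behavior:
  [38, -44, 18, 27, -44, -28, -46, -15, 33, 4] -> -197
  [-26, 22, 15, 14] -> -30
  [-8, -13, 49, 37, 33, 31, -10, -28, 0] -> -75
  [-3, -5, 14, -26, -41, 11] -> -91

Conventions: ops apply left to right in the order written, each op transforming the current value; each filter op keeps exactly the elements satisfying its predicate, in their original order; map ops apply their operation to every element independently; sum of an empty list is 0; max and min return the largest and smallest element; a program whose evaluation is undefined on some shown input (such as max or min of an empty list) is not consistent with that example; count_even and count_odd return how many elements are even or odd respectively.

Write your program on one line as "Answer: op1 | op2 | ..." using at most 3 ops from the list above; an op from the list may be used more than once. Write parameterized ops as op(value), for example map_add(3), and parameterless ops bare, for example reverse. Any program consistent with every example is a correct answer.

map_add(-4) | filter_lt(-6) | sum

Check, running the answer program on each example:
  [38, -44, 18, 27, -44, -28, -46, -15, 33, 4] -> [34, -48, 14, 23, -48, -32, -50, -19, 29, 0] -> [-48, -48, -32, -50, -19] -> -197
  [-26, 22, 15, 14] -> [-30, 18, 11, 10] -> [-30] -> -30
  [-8, -13, 49, 37, 33, 31, -10, -28, 0] -> [-12, -17, 45, 33, 29, 27, -14, -32, -4] -> [-12, -17, -14, -32] -> -75
  [-3, -5, 14, -26, -41, 11] -> [-7, -9, 10, -30, -45, 7] -> [-7, -9, -30, -45] -> -91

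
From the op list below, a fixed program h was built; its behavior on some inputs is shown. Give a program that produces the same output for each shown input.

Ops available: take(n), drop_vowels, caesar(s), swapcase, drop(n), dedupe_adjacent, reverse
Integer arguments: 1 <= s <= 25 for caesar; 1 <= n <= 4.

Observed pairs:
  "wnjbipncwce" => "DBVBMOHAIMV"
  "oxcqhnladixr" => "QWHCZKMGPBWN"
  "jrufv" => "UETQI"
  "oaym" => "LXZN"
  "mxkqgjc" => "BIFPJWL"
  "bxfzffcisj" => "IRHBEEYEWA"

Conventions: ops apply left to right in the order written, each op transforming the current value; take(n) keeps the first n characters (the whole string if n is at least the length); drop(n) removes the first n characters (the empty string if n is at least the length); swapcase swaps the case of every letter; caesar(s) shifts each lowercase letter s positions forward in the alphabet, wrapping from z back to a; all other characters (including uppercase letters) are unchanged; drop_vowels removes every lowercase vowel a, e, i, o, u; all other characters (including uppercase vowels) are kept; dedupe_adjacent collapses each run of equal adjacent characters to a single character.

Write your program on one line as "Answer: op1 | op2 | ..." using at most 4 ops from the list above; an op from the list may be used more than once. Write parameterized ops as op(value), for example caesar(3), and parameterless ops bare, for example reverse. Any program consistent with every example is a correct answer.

reverse | caesar(7) | caesar(18) | swapcase

Check, running the answer program on each example:
  "wnjbipncwce" -> "ecwcnpibjnw" -> "ljdjuwpiqud" -> "dbvbmohaimv" -> "DBVBMOHAIMV"
  "oxcqhnladixr" -> "rxidalnhqcxo" -> "yepkhsuoxjev" -> "qwhczkmgpbwn" -> "QWHCZKMGPBWN"
  "jrufv" -> "vfurj" -> "cmbyq" -> "uetqi" -> "UETQI"
  "oaym" -> "myao" -> "tfhv" -> "lxzn" -> "LXZN"
  "mxkqgjc" -> "cjgqkxm" -> "jqnxret" -> "bifpjwl" -> "BIFPJWL"
  "bxfzffcisj" -> "jsicffzfxb" -> "qzpjmmgmei" -> "irhbeeyewa" -> "IRHBEEYEWA"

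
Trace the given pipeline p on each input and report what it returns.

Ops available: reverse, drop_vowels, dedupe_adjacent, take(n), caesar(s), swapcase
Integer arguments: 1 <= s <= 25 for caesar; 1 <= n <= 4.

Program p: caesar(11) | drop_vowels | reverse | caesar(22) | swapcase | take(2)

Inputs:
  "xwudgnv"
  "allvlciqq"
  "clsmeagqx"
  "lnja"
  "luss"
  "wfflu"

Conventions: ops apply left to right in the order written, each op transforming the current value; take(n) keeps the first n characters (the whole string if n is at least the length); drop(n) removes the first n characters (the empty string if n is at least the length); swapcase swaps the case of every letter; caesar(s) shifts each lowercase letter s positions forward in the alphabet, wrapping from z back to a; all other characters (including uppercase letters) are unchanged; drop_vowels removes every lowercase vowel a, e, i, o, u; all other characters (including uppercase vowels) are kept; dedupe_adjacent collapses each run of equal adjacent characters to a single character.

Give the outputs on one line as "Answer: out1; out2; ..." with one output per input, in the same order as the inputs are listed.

"CU"; "XX"; "XN"; "HU"; "ZZ"; "BS"

Execution, op by op:
  "xwudgnv" -> "ihforyg" -> "hfryg" -> "gyrfh" -> "cunbd" -> "CUNBD" -> "CU"
  "allvlciqq" -> "lwwgwntbb" -> "lwwgwntbb" -> "bbtnwgwwl" -> "xxpjscssh" -> "XXPJSCSSH" -> "XX"
  "clsmeagqx" -> "nwdxplrbi" -> "nwdxplrb" -> "brlpxdwn" -> "xnhltzsj" -> "XNHLTZSJ" -> "XN"
  "lnja" -> "wyul" -> "wyl" -> "lyw" -> "hus" -> "HUS" -> "HU"
  "luss" -> "wfdd" -> "wfdd" -> "ddfw" -> "zzbs" -> "ZZBS" -> "ZZ"
  "wfflu" -> "hqqwf" -> "hqqwf" -> "fwqqh" -> "bsmmd" -> "BSMMD" -> "BS"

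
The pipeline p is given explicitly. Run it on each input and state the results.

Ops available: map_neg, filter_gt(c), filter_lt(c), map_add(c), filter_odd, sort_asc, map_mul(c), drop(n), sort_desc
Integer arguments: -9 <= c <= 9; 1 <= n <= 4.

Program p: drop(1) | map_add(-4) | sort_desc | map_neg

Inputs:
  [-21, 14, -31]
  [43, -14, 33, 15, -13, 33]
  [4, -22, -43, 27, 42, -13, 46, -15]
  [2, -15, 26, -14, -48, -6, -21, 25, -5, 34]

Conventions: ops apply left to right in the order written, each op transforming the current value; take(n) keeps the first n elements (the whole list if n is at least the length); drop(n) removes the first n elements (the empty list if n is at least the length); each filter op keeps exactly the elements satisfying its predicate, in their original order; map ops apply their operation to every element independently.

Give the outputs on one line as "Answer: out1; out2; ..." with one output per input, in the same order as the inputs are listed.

Execution, op by op:
  [-21, 14, -31] -> [14, -31] -> [10, -35] -> [10, -35] -> [-10, 35]
  [43, -14, 33, 15, -13, 33] -> [-14, 33, 15, -13, 33] -> [-18, 29, 11, -17, 29] -> [29, 29, 11, -17, -18] -> [-29, -29, -11, 17, 18]
  [4, -22, -43, 27, 42, -13, 46, -15] -> [-22, -43, 27, 42, -13, 46, -15] -> [-26, -47, 23, 38, -17, 42, -19] -> [42, 38, 23, -17, -19, -26, -47] -> [-42, -38, -23, 17, 19, 26, 47]
  [2, -15, 26, -14, -48, -6, -21, 25, -5, 34] -> [-15, 26, -14, -48, -6, -21, 25, -5, 34] -> [-19, 22, -18, -52, -10, -25, 21, -9, 30] -> [30, 22, 21, -9, -10, -18, -19, -25, -52] -> [-30, -22, -21, 9, 10, 18, 19, 25, 52]

[-10, 35]; [-29, -29, -11, 17, 18]; [-42, -38, -23, 17, 19, 26, 47]; [-30, -22, -21, 9, 10, 18, 19, 25, 52]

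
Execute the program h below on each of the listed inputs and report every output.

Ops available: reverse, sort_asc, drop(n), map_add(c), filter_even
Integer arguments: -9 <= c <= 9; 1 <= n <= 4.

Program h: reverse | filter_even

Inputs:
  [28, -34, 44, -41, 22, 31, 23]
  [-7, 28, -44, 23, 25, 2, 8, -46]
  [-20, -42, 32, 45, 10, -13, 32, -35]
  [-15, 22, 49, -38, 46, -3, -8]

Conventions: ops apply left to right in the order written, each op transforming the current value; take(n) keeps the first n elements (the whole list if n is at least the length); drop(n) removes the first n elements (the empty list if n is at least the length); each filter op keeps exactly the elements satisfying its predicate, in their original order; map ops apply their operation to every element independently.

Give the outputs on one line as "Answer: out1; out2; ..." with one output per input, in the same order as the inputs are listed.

[22, 44, -34, 28]; [-46, 8, 2, -44, 28]; [32, 10, 32, -42, -20]; [-8, 46, -38, 22]

Execution, op by op:
  [28, -34, 44, -41, 22, 31, 23] -> [23, 31, 22, -41, 44, -34, 28] -> [22, 44, -34, 28]
  [-7, 28, -44, 23, 25, 2, 8, -46] -> [-46, 8, 2, 25, 23, -44, 28, -7] -> [-46, 8, 2, -44, 28]
  [-20, -42, 32, 45, 10, -13, 32, -35] -> [-35, 32, -13, 10, 45, 32, -42, -20] -> [32, 10, 32, -42, -20]
  [-15, 22, 49, -38, 46, -3, -8] -> [-8, -3, 46, -38, 49, 22, -15] -> [-8, 46, -38, 22]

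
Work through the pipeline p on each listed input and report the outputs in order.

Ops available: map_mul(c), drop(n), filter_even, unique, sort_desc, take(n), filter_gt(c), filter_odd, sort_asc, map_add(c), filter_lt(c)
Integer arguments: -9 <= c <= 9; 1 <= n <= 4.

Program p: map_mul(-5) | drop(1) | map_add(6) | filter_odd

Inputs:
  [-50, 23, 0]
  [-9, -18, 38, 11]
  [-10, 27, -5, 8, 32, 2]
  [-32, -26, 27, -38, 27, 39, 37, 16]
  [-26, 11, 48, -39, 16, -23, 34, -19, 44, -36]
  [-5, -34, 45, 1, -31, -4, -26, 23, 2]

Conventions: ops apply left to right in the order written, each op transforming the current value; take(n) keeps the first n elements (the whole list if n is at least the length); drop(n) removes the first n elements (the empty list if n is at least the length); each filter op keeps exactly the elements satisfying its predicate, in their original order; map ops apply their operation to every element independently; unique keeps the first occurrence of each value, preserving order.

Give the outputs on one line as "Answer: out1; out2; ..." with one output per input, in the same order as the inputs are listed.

[-109]; [-49]; [-129, 31]; [-129, -129, -189, -179]; [-49, 201, 121, 101]; [-219, 1, 161, -109]

Execution, op by op:
  [-50, 23, 0] -> [250, -115, 0] -> [-115, 0] -> [-109, 6] -> [-109]
  [-9, -18, 38, 11] -> [45, 90, -190, -55] -> [90, -190, -55] -> [96, -184, -49] -> [-49]
  [-10, 27, -5, 8, 32, 2] -> [50, -135, 25, -40, -160, -10] -> [-135, 25, -40, -160, -10] -> [-129, 31, -34, -154, -4] -> [-129, 31]
  [-32, -26, 27, -38, 27, 39, 37, 16] -> [160, 130, -135, 190, -135, -195, -185, -80] -> [130, -135, 190, -135, -195, -185, -80] -> [136, -129, 196, -129, -189, -179, -74] -> [-129, -129, -189, -179]
  [-26, 11, 48, -39, 16, -23, 34, -19, 44, -36] -> [130, -55, -240, 195, -80, 115, -170, 95, -220, 180] -> [-55, -240, 195, -80, 115, -170, 95, -220, 180] -> [-49, -234, 201, -74, 121, -164, 101, -214, 186] -> [-49, 201, 121, 101]
  [-5, -34, 45, 1, -31, -4, -26, 23, 2] -> [25, 170, -225, -5, 155, 20, 130, -115, -10] -> [170, -225, -5, 155, 20, 130, -115, -10] -> [176, -219, 1, 161, 26, 136, -109, -4] -> [-219, 1, 161, -109]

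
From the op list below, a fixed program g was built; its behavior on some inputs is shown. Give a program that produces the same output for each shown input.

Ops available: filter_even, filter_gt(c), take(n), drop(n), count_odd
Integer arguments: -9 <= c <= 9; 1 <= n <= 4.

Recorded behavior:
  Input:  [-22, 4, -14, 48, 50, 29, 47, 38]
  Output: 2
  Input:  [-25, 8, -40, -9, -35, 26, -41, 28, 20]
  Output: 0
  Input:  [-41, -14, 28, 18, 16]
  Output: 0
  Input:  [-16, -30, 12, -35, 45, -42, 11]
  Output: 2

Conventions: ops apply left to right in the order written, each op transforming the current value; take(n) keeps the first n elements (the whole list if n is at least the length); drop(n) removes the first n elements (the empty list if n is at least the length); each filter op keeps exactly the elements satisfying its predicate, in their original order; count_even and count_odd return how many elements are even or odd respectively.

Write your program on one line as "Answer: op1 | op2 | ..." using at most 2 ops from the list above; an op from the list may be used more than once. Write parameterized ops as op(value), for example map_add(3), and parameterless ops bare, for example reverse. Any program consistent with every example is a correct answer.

filter_gt(4) | count_odd

Check, running the answer program on each example:
  [-22, 4, -14, 48, 50, 29, 47, 38] -> [48, 50, 29, 47, 38] -> 2
  [-25, 8, -40, -9, -35, 26, -41, 28, 20] -> [8, 26, 28, 20] -> 0
  [-41, -14, 28, 18, 16] -> [28, 18, 16] -> 0
  [-16, -30, 12, -35, 45, -42, 11] -> [12, 45, 11] -> 2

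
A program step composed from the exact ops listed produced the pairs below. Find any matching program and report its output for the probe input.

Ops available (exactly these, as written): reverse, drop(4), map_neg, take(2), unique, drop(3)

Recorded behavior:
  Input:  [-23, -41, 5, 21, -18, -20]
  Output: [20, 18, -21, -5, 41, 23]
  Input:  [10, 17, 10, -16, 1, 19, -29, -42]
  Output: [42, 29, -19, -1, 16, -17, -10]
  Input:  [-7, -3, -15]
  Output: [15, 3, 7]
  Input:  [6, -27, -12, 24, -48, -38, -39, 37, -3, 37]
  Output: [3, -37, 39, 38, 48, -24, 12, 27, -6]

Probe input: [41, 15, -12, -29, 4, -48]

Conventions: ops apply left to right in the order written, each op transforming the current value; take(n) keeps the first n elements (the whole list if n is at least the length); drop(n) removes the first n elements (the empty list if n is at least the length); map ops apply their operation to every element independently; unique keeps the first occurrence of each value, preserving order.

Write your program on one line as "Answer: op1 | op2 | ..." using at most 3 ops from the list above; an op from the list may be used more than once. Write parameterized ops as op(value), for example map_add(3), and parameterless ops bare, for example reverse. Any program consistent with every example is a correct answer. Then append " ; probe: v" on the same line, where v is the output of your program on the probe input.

unique | map_neg | reverse ; probe: [48, -4, 29, 12, -15, -41]

Check, running the answer program on each example:
  [-23, -41, 5, 21, -18, -20] -> [-23, -41, 5, 21, -18, -20] -> [23, 41, -5, -21, 18, 20] -> [20, 18, -21, -5, 41, 23]
  [10, 17, 10, -16, 1, 19, -29, -42] -> [10, 17, -16, 1, 19, -29, -42] -> [-10, -17, 16, -1, -19, 29, 42] -> [42, 29, -19, -1, 16, -17, -10]
  [-7, -3, -15] -> [-7, -3, -15] -> [7, 3, 15] -> [15, 3, 7]
  [6, -27, -12, 24, -48, -38, -39, 37, -3, 37] -> [6, -27, -12, 24, -48, -38, -39, 37, -3] -> [-6, 27, 12, -24, 48, 38, 39, -37, 3] -> [3, -37, 39, 38, 48, -24, 12, 27, -6]
  probe: [41, 15, -12, -29, 4, -48] -> [41, 15, -12, -29, 4, -48] -> [-41, -15, 12, 29, -4, 48] -> [48, -4, 29, 12, -15, -41]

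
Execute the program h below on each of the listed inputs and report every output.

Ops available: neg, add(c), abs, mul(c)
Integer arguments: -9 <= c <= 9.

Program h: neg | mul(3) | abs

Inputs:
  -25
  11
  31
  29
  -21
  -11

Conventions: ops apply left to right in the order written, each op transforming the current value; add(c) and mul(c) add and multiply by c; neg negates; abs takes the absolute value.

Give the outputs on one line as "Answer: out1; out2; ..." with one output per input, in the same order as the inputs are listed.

75; 33; 93; 87; 63; 33

Execution, op by op:
  -25 -> 25 -> 75 -> 75
  11 -> -11 -> -33 -> 33
  31 -> -31 -> -93 -> 93
  29 -> -29 -> -87 -> 87
  -21 -> 21 -> 63 -> 63
  -11 -> 11 -> 33 -> 33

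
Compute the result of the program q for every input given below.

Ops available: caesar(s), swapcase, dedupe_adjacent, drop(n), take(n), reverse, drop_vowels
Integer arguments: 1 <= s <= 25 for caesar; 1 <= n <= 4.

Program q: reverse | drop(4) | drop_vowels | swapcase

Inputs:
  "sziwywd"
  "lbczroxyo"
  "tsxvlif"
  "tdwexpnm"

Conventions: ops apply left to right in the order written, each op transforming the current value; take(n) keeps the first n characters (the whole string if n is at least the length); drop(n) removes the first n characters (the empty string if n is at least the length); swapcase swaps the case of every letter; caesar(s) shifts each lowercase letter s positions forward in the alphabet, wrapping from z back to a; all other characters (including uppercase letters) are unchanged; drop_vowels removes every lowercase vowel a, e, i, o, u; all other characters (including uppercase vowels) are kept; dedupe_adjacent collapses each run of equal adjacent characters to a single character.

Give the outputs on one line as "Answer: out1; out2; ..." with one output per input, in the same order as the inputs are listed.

Execution, op by op:
  "sziwywd" -> "dwywizs" -> "izs" -> "zs" -> "ZS"
  "lbczroxyo" -> "oyxorzcbl" -> "rzcbl" -> "rzcbl" -> "RZCBL"
  "tsxvlif" -> "filvxst" -> "xst" -> "xst" -> "XST"
  "tdwexpnm" -> "mnpxewdt" -> "ewdt" -> "wdt" -> "WDT"

"ZS"; "RZCBL"; "XST"; "WDT"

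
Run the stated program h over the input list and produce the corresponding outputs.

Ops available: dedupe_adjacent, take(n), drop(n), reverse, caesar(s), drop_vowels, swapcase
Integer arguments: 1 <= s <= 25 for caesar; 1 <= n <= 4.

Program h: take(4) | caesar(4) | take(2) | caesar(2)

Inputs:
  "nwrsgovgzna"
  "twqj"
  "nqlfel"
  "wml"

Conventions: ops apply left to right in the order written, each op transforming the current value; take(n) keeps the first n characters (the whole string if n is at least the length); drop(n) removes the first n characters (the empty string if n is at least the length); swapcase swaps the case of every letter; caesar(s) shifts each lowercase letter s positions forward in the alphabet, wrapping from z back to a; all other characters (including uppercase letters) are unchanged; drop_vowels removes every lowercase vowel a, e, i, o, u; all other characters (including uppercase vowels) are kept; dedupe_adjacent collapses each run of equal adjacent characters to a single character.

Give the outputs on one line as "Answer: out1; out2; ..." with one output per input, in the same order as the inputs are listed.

"tc"; "zc"; "tw"; "cs"

Execution, op by op:
  "nwrsgovgzna" -> "nwrs" -> "ravw" -> "ra" -> "tc"
  "twqj" -> "twqj" -> "xaun" -> "xa" -> "zc"
  "nqlfel" -> "nqlf" -> "rupj" -> "ru" -> "tw"
  "wml" -> "wml" -> "aqp" -> "aq" -> "cs"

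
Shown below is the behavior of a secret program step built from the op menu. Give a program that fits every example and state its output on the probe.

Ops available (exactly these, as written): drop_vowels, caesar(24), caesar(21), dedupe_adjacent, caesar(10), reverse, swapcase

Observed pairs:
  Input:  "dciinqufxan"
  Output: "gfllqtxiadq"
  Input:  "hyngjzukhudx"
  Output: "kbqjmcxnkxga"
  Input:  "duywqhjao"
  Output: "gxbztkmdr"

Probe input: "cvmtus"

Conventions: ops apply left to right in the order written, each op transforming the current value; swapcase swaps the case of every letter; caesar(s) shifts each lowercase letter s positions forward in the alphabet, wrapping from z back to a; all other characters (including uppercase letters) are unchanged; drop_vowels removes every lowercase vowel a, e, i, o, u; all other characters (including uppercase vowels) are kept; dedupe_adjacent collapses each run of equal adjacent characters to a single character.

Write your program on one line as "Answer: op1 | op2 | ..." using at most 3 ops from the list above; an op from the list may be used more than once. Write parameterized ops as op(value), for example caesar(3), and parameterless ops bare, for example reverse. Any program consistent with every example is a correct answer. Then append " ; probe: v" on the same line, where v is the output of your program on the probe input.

caesar(21) | caesar(10) | caesar(24) ; probe: "fypwxv"

Check, running the answer program on each example:
  "dciinqufxan" -> "yxddilpasvi" -> "ihnnsvzkcfs" -> "gfllqtxiadq"
  "hyngjzukhudx" -> "ctibeupfcpys" -> "mdsloezpmzic" -> "kbqjmcxnkxga"
  "duywqhjao" -> "yptrlcevj" -> "izdbvmoft" -> "gxbztkmdr"
  probe: "cvmtus" -> "xqhopn" -> "haryzx" -> "fypwxv"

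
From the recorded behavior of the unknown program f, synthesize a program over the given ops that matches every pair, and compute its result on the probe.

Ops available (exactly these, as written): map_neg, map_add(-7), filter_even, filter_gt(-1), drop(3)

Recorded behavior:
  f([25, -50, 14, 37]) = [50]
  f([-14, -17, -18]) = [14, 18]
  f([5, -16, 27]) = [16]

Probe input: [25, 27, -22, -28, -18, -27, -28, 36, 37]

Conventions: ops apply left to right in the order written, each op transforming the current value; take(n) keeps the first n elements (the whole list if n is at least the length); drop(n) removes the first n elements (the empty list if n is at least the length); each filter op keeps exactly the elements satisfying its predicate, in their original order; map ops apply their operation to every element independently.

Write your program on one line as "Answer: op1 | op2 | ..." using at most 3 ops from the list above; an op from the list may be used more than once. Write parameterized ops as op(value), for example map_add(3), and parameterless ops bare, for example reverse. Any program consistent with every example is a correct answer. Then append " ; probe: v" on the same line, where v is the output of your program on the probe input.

map_neg | filter_even | filter_gt(-1) ; probe: [22, 28, 18, 28]

Check, running the answer program on each example:
  [25, -50, 14, 37] -> [-25, 50, -14, -37] -> [50, -14] -> [50]
  [-14, -17, -18] -> [14, 17, 18] -> [14, 18] -> [14, 18]
  [5, -16, 27] -> [-5, 16, -27] -> [16] -> [16]
  probe: [25, 27, -22, -28, -18, -27, -28, 36, 37] -> [-25, -27, 22, 28, 18, 27, 28, -36, -37] -> [22, 28, 18, 28, -36] -> [22, 28, 18, 28]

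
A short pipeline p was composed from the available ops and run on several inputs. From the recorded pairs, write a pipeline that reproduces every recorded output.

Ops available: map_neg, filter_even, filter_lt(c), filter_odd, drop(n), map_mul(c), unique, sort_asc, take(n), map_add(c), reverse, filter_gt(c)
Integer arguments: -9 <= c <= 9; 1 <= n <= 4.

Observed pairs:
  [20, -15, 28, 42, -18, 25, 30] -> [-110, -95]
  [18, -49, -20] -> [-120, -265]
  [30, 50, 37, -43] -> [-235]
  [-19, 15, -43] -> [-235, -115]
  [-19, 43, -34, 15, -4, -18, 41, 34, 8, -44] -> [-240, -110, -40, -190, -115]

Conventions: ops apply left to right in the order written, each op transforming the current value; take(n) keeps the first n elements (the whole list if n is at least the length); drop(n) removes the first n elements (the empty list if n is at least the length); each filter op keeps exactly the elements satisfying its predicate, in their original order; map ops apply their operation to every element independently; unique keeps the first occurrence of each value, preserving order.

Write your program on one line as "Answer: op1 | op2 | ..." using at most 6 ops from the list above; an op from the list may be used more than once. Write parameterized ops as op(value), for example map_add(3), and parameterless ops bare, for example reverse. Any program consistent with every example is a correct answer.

map_add(-4) | reverse | map_mul(-5) | filter_gt(3) | map_neg

Check, running the answer program on each example:
  [20, -15, 28, 42, -18, 25, 30] -> [16, -19, 24, 38, -22, 21, 26] -> [26, 21, -22, 38, 24, -19, 16] -> [-130, -105, 110, -190, -120, 95, -80] -> [110, 95] -> [-110, -95]
  [18, -49, -20] -> [14, -53, -24] -> [-24, -53, 14] -> [120, 265, -70] -> [120, 265] -> [-120, -265]
  [30, 50, 37, -43] -> [26, 46, 33, -47] -> [-47, 33, 46, 26] -> [235, -165, -230, -130] -> [235] -> [-235]
  [-19, 15, -43] -> [-23, 11, -47] -> [-47, 11, -23] -> [235, -55, 115] -> [235, 115] -> [-235, -115]
  [-19, 43, -34, 15, -4, -18, 41, 34, 8, -44] -> [-23, 39, -38, 11, -8, -22, 37, 30, 4, -48] -> [-48, 4, 30, 37, -22, -8, 11, -38, 39, -23] -> [240, -20, -150, -185, 110, 40, -55, 190, -195, 115] -> [240, 110, 40, 190, 115] -> [-240, -110, -40, -190, -115]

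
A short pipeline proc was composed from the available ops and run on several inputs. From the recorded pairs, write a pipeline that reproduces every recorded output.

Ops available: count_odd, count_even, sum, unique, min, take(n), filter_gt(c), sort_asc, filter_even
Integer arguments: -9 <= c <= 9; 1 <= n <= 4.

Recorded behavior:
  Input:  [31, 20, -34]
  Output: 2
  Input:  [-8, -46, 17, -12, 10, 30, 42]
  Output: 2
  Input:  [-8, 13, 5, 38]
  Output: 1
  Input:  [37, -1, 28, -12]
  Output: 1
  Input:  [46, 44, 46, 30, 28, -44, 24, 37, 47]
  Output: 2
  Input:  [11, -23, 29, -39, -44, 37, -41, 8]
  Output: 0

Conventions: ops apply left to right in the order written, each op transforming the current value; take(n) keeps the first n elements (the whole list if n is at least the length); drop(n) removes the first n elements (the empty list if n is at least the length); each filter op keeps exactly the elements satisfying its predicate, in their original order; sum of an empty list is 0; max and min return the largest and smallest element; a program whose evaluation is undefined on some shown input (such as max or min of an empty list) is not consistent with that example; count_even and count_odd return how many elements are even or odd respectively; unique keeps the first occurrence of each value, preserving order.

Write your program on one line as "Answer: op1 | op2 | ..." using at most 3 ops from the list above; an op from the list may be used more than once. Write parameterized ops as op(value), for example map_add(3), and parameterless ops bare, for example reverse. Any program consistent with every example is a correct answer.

take(3) | unique | count_even

Check, running the answer program on each example:
  [31, 20, -34] -> [31, 20, -34] -> [31, 20, -34] -> 2
  [-8, -46, 17, -12, 10, 30, 42] -> [-8, -46, 17] -> [-8, -46, 17] -> 2
  [-8, 13, 5, 38] -> [-8, 13, 5] -> [-8, 13, 5] -> 1
  [37, -1, 28, -12] -> [37, -1, 28] -> [37, -1, 28] -> 1
  [46, 44, 46, 30, 28, -44, 24, 37, 47] -> [46, 44, 46] -> [46, 44] -> 2
  [11, -23, 29, -39, -44, 37, -41, 8] -> [11, -23, 29] -> [11, -23, 29] -> 0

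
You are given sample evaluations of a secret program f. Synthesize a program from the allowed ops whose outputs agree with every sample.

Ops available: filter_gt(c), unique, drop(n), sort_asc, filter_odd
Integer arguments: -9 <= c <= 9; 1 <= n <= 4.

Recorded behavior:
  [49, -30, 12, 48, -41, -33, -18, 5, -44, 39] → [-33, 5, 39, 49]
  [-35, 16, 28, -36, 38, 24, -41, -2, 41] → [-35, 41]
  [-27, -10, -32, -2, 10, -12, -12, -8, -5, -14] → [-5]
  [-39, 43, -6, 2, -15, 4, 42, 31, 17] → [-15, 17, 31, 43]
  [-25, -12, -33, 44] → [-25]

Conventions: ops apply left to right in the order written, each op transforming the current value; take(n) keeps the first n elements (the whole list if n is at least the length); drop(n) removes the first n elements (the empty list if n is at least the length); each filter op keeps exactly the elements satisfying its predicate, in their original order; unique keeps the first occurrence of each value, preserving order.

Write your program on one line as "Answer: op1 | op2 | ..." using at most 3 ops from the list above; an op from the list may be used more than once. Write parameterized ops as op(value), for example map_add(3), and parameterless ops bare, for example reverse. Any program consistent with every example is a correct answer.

sort_asc | filter_odd | drop(1)

Check, running the answer program on each example:
  [49, -30, 12, 48, -41, -33, -18, 5, -44, 39] -> [-44, -41, -33, -30, -18, 5, 12, 39, 48, 49] -> [-41, -33, 5, 39, 49] -> [-33, 5, 39, 49]
  [-35, 16, 28, -36, 38, 24, -41, -2, 41] -> [-41, -36, -35, -2, 16, 24, 28, 38, 41] -> [-41, -35, 41] -> [-35, 41]
  [-27, -10, -32, -2, 10, -12, -12, -8, -5, -14] -> [-32, -27, -14, -12, -12, -10, -8, -5, -2, 10] -> [-27, -5] -> [-5]
  [-39, 43, -6, 2, -15, 4, 42, 31, 17] -> [-39, -15, -6, 2, 4, 17, 31, 42, 43] -> [-39, -15, 17, 31, 43] -> [-15, 17, 31, 43]
  [-25, -12, -33, 44] -> [-33, -25, -12, 44] -> [-33, -25] -> [-25]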